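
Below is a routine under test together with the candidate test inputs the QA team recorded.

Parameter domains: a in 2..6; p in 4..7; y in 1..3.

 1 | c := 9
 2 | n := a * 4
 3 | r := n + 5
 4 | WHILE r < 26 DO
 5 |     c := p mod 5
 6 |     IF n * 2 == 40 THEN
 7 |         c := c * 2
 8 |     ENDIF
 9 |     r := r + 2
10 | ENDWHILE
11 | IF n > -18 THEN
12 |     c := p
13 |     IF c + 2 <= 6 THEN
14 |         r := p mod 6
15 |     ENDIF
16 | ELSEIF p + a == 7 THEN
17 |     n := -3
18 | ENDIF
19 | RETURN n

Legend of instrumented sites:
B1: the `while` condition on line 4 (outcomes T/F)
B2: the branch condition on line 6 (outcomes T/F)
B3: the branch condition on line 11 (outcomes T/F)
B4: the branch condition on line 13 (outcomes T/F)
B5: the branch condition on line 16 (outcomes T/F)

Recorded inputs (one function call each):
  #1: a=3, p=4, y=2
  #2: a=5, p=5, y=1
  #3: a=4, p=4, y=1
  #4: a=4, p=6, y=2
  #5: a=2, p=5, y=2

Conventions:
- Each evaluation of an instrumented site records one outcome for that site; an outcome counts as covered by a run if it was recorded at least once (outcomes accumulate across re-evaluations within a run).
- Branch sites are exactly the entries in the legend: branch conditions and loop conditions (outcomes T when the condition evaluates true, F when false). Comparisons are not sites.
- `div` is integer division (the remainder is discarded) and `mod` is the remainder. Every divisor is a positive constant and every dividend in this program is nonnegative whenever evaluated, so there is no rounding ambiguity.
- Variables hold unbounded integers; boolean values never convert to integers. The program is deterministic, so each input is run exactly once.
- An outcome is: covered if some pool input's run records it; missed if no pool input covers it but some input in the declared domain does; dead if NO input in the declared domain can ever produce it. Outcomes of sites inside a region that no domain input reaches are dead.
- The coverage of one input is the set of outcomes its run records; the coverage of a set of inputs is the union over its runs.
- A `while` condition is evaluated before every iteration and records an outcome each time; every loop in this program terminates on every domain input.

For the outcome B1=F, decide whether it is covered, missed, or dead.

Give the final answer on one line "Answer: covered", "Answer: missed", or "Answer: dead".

B1=F is recorded by pool input(s) 1, 2, 3, 4, 5 -> covered

Answer: covered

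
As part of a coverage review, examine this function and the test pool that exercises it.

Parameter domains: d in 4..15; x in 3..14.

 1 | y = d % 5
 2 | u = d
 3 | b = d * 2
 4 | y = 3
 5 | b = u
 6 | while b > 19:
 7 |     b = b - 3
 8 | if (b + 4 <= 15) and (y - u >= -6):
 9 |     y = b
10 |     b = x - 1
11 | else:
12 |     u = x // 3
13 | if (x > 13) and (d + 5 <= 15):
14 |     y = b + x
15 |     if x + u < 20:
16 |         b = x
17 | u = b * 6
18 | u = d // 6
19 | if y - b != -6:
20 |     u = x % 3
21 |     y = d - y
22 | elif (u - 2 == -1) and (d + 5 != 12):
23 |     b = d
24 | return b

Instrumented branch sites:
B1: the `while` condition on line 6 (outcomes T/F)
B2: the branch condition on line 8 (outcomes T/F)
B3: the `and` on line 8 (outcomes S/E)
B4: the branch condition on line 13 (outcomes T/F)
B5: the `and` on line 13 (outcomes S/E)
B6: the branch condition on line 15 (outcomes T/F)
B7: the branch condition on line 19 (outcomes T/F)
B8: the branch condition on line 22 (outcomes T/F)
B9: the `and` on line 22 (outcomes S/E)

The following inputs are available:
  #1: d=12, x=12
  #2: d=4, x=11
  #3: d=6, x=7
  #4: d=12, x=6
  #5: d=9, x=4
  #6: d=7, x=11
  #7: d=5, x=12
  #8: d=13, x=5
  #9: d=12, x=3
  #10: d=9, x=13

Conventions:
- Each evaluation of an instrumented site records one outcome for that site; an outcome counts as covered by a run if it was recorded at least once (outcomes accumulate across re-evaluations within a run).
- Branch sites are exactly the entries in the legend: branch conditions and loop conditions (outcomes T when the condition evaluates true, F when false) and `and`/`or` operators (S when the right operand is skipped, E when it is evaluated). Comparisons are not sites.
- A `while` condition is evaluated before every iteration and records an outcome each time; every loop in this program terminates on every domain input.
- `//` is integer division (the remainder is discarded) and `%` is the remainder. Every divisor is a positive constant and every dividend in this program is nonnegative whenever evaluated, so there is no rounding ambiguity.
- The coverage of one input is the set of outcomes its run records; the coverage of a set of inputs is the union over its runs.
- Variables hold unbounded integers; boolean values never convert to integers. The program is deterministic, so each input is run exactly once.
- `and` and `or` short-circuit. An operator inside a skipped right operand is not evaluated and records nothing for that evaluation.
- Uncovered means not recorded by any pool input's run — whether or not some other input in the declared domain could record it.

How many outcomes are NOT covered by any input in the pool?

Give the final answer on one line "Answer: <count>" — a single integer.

test 1 (d=12, x=12) fires B1->F, B3->S, B2->F, B5->S, B4->F, B7->T; hits B1=F, B2=F, B3=S, B4=F, B5=S, B7=T
test 2 (d=4, x=11) fires B1->F, B3->E, B2->T, B5->S, B4->F, B7->F, B9->S, B8->F; hits B1=F, B2=T, B3=E, B4=F, B5=S, B7=F, B8=F, B9=S
test 3 (d=6, x=7) fires B1->F, B3->E, B2->T, B5->S, B4->F, B7->T; hits B1=F, B2=T, B3=E, B4=F, B5=S, B7=T
test 4 (d=12, x=6) fires B1->F, B3->S, B2->F, B5->S, B4->F, B7->T; hits B1=F, B2=F, B3=S, B4=F, B5=S, B7=T
test 5 (d=9, x=4) fires B1->F, B3->E, B2->T, B5->S, B4->F, B7->T; hits B1=F, B2=T, B3=E, B4=F, B5=S, B7=T
test 6 (d=7, x=11) fires B1->F, B3->E, B2->T, B5->S, B4->F, B7->T; hits B1=F, B2=T, B3=E, B4=F, B5=S, B7=T
test 7 (d=5, x=12) fires B1->F, B3->E, B2->T, B5->S, B4->F, B7->F, B9->S, B8->F; hits B1=F, B2=T, B3=E, B4=F, B5=S, B7=F, B8=F, B9=S
test 8 (d=13, x=5) fires B1->F, B3->S, B2->F, B5->S, B4->F, B7->T; hits B1=F, B2=F, B3=S, B4=F, B5=S, B7=T
test 9 (d=12, x=3) fires B1->F, B3->S, B2->F, B5->S, B4->F, B7->T; hits B1=F, B2=F, B3=S, B4=F, B5=S, B7=T
test 10 (d=9, x=13) fires B1->F, B3->E, B2->T, B5->S, B4->F, B7->T; hits B1=F, B2=T, B3=E, B4=F, B5=S, B7=T
union over the pool: B1=F, B2=T, B2=F, B3=S, B3=E, B4=F, B5=S, B7=T, B7=F, B8=F, B9=S
uncovered (7 of 18): B1=T, B4=T, B5=E, B6=T, B6=F, B8=T, B9=E

Answer: 7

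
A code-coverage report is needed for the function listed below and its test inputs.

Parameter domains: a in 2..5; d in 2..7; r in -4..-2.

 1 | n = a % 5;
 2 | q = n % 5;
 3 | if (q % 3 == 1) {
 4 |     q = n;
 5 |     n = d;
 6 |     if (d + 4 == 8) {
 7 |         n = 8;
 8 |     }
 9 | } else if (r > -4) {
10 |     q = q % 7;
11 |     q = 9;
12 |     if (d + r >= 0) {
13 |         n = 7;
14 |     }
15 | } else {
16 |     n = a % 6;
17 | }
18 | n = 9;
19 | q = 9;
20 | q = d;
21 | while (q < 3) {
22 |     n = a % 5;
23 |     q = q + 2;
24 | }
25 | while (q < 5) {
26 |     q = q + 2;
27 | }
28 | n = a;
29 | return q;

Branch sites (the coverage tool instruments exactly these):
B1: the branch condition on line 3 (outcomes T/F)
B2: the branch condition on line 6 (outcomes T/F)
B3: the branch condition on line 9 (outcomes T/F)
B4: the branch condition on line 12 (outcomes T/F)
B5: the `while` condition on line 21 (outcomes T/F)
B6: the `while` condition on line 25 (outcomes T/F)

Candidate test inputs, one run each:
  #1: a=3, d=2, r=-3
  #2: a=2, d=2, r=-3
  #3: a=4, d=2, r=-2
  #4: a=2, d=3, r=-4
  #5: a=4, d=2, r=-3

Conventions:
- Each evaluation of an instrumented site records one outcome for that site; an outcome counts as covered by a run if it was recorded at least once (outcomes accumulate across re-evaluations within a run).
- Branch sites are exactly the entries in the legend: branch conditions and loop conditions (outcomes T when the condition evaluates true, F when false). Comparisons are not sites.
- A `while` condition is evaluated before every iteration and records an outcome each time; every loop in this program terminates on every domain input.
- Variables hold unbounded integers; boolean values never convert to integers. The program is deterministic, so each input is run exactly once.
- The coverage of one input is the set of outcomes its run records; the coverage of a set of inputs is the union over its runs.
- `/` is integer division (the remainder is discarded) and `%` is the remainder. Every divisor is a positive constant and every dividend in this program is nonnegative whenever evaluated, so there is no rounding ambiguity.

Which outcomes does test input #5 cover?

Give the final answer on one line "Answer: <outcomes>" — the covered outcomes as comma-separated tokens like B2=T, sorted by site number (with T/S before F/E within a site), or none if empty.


Tracing the run of input #5 (a=4, d=2, r=-3):
  B1->T, B2->F, B5->T, B5->F, B6->T, B6->F
deduplicating events, the covered set is: B1=T, B2=F, B5=T, B5=F, B6=T, B6=F
Answer: B1=T, B2=F, B5=T, B5=F, B6=T, B6=F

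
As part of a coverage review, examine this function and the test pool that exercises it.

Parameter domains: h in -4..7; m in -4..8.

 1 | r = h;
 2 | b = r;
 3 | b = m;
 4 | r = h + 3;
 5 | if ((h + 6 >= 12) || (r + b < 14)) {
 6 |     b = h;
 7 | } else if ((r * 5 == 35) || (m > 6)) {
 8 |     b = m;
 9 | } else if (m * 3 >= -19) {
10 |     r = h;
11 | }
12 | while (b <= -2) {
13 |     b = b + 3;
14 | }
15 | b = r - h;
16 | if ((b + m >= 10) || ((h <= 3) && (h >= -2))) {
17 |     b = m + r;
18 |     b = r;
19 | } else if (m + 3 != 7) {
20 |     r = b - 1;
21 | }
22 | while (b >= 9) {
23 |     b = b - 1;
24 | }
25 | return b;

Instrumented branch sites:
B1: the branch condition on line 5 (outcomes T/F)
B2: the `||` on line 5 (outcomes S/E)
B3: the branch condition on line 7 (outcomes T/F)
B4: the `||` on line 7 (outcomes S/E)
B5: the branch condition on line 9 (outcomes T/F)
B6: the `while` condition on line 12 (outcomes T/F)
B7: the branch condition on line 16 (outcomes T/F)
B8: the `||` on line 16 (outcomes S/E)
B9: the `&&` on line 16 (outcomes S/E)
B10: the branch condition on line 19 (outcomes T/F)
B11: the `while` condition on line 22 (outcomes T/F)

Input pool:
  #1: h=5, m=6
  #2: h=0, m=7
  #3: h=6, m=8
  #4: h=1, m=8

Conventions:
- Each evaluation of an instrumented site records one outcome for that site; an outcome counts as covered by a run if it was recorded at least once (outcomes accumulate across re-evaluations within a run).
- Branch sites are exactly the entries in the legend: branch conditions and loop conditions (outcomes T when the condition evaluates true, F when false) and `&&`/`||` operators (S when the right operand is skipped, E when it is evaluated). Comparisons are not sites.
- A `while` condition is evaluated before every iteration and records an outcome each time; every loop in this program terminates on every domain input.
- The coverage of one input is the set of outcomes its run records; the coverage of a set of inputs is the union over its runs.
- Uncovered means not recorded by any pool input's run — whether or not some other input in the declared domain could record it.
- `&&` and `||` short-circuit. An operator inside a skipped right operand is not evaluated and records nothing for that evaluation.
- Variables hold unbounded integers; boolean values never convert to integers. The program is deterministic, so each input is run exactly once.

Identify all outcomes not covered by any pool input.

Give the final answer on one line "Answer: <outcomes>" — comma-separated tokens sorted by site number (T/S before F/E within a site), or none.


#1 (h=5, m=6) -> B2->E, B1->F, B4->E, B3->F, B5->T, B6->F, B8->E, B9->S, B7->F, B10->T, B11->F; covered: B1=F, B2=E, B3=F, B4=E, B5=T, B6=F, B7=F, B8=E, B9=S, B10=T, B11=F
#2 (h=0, m=7) -> B2->E, B1->T, B6->F, B8->S, B7->T, B11->F; covered: B1=T, B2=E, B6=F, B7=T, B8=S, B11=F
#3 (h=6, m=8) -> B2->S, B1->T, B6->F, B8->S, B7->T, B11->T, B11->F; covered: B1=T, B2=S, B6=F, B7=T, B8=S, B11=T, B11=F
#4 (h=1, m=8) -> B2->E, B1->T, B6->F, B8->S, B7->T, B11->F; covered: B1=T, B2=E, B6=F, B7=T, B8=S, B11=F
union over the pool: B1=T, B1=F, B2=S, B2=E, B3=F, B4=E, B5=T, B6=F, B7=T, B7=F, B8=S, B8=E, B9=S, B10=T, B11=T, B11=F
uncovered (6 of 22): B3=T, B4=S, B5=F, B6=T, B9=E, B10=F
Answer: B3=T, B4=S, B5=F, B6=T, B9=E, B10=F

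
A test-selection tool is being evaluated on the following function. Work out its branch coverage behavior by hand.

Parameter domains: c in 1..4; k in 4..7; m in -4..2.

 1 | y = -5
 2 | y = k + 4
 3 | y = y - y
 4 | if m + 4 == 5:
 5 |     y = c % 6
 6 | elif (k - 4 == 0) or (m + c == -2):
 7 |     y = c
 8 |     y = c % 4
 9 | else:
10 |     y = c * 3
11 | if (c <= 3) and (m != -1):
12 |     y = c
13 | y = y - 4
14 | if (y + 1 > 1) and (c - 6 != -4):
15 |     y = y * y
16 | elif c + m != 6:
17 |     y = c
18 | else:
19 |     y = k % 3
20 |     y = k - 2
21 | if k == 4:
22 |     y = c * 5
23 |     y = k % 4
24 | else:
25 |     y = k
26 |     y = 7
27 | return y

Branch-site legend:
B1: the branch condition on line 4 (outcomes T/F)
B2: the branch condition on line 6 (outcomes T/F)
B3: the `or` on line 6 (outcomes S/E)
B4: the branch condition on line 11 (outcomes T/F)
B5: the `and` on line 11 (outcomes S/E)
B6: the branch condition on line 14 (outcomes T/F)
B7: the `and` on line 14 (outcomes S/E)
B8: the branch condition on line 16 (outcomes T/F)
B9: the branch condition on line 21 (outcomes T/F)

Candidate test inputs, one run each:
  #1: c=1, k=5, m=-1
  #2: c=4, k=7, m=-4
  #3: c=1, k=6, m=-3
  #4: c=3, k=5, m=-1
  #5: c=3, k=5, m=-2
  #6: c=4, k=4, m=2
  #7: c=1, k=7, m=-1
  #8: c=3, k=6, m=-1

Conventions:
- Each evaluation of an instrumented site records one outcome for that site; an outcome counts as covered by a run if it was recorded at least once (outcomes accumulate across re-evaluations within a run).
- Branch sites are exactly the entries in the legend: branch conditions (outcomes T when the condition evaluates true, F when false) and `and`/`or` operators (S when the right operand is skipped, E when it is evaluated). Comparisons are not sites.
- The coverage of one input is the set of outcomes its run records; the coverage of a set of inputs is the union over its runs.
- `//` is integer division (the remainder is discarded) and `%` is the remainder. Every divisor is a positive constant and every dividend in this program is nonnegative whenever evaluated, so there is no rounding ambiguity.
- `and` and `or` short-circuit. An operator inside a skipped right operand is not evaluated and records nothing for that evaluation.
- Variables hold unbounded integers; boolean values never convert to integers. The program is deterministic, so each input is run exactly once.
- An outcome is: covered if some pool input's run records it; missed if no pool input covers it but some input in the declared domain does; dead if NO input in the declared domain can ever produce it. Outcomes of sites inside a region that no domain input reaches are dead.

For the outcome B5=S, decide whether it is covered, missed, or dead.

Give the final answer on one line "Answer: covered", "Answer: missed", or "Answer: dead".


B5=S is recorded by pool input(s) 2, 6 -> covered
Answer: covered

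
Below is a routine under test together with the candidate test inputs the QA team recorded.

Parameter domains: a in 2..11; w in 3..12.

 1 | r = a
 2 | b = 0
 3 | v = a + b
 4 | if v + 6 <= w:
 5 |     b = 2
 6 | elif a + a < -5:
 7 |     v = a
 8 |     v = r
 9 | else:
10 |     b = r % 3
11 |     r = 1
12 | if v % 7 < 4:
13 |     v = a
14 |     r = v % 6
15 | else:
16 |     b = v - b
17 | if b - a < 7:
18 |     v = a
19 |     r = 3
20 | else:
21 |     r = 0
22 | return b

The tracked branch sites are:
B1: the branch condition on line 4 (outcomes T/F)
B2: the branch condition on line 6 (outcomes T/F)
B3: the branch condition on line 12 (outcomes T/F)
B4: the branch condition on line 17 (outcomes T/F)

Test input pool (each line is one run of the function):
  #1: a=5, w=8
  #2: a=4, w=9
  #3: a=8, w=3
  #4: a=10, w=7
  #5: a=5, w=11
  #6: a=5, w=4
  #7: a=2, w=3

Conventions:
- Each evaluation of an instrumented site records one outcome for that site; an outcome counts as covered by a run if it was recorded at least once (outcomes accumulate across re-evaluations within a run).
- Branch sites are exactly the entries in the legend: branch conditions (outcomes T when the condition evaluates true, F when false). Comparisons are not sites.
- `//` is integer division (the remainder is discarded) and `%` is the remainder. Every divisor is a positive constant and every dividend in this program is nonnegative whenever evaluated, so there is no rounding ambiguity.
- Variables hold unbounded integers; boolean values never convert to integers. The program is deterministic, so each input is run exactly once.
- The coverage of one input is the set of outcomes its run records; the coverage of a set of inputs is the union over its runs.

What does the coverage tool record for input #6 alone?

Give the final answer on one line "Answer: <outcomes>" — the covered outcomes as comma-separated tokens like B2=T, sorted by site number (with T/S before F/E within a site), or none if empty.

Simulating input #6 (a=5, w=4) step by step:
  B1->F, B2->F, B3->F, B4->T
distinct outcomes covered: B1=F, B2=F, B3=F, B4=T

Answer: B1=F, B2=F, B3=F, B4=T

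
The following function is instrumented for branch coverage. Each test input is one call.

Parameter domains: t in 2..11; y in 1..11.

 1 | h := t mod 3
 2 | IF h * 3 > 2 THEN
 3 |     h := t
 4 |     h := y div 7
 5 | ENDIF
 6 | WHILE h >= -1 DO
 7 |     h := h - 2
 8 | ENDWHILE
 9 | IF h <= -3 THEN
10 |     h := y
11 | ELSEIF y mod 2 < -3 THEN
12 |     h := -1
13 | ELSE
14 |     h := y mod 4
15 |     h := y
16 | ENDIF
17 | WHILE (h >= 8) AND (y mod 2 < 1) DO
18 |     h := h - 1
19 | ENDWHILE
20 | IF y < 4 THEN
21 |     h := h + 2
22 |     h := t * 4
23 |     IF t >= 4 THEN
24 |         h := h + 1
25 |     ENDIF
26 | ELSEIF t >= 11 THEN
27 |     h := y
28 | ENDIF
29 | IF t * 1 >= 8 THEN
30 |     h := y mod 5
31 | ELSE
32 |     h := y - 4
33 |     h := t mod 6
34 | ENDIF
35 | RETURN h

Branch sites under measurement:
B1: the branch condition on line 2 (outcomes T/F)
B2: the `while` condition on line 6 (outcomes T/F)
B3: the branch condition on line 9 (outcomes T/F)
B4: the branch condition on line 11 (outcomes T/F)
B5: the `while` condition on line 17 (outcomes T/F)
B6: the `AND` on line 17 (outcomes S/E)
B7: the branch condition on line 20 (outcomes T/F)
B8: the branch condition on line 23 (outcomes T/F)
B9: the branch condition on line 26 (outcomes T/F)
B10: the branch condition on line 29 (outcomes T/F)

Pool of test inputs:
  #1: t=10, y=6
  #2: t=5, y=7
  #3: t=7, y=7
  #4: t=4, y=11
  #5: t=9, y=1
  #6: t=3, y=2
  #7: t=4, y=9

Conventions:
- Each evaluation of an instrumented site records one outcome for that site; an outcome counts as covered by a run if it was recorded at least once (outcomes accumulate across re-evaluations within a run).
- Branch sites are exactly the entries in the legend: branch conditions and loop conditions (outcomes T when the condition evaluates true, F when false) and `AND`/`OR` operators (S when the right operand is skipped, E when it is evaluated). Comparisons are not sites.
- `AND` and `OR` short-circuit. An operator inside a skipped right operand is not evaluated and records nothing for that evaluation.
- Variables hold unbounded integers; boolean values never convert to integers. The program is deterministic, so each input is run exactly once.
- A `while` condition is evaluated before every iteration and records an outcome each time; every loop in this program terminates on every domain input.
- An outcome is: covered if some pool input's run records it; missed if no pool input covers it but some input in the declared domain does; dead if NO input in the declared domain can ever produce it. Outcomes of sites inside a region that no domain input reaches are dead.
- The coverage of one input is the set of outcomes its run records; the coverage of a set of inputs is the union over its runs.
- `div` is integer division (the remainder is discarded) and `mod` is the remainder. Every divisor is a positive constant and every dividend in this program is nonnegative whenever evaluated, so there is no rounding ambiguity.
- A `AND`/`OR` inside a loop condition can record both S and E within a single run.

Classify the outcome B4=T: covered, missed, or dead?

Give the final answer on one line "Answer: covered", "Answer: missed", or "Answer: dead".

no pool input records B4=T
checking all 110 inputs in the declared domain: B4=T is never recorded -> dead

Answer: dead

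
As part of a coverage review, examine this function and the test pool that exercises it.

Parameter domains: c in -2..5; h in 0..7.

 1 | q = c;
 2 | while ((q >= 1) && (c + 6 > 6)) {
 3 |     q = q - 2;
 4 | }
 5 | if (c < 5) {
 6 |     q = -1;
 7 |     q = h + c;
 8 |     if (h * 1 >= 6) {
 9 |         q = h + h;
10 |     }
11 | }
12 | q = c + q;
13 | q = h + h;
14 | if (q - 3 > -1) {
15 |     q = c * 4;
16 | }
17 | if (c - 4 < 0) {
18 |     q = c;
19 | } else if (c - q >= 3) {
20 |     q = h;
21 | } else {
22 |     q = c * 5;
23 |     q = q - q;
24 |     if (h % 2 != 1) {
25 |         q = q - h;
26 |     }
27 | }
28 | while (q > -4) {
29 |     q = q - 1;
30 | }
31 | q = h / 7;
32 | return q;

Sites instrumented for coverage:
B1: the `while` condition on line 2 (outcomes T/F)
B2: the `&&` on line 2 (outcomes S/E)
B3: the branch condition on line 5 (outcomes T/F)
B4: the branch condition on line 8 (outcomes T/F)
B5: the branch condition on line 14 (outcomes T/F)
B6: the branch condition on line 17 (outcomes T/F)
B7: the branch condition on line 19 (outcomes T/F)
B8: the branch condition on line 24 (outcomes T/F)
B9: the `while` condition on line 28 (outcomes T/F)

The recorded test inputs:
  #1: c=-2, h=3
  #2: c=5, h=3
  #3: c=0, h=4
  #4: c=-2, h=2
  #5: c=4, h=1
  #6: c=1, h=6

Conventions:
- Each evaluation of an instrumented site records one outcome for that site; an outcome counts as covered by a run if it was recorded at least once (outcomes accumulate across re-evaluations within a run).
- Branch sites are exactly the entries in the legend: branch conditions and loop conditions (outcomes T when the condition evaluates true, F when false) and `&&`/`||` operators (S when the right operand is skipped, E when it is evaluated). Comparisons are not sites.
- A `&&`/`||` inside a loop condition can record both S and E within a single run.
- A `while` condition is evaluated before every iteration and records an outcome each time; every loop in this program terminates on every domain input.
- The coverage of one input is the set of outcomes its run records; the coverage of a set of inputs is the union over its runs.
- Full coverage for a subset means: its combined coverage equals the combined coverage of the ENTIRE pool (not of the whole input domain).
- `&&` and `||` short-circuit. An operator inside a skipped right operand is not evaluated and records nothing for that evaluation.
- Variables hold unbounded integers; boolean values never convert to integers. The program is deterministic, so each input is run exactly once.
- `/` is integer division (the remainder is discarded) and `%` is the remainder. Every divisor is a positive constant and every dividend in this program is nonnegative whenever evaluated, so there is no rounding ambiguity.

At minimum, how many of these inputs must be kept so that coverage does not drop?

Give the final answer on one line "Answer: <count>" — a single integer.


input #1, c=-2, h=3: events B2->S, B1->F, B3->T, B4->F, B5->T, B6->T, B9->T, B9->T, B9->F; outcomes B1=F, B2=S, B3=T, B4=F, B5=T, B6=T, B9=T, B9=F
input #2, c=5, h=3: events B2->E, B1->T, B2->E, B1->T, B2->E, B1->T, B2->S, B1->F, B3->F, B5->T, B6->F, B7->F, B8->F, B9->T, ...; outcomes B1=T, B1=F, B2=S, B2=E, B3=F, B5=T, B6=F, B7=F, B8=F, B9=T, B9=F
input #3, c=0, h=4: events B2->S, B1->F, B3->T, B4->F, B5->T, B6->T, B9->T, B9->T, B9->T, B9->T, B9->F; outcomes B1=F, B2=S, B3=T, B4=F, B5=T, B6=T, B9=T, B9=F
input #4, c=-2, h=2: events B2->S, B1->F, B3->T, B4->F, B5->T, B6->T, B9->T, B9->T, B9->F; outcomes B1=F, B2=S, B3=T, B4=F, B5=T, B6=T, B9=T, B9=F
input #5, c=4, h=1: events B2->E, B1->T, B2->E, B1->T, B2->S, B1->F, B3->T, B4->F, B5->F, B6->F, B7->F, B8->F, B9->T, B9->T, ...; outcomes B1=T, B1=F, B2=S, B2=E, B3=T, B4=F, B5=F, B6=F, B7=F, B8=F, B9=T, B9=F
input #6, c=1, h=6: events B2->E, B1->T, B2->S, B1->F, B3->T, B4->T, B5->T, B6->T, B9->T, B9->T, B9->T, B9->T, B9->T, B9->F; outcomes B1=T, B1=F, B2=S, B2=E, B3=T, B4=T, B5=T, B6=T, B9=T, B9=F
union over all inputs: B1=T, B1=F, B2=S, B2=E, B3=T, B3=F, B4=T, B4=F, B5=T, B5=F, B6=T, B6=F, B7=F, B8=F, B9=T, B9=F (16 outcomes)
no size-1 subset reaches all 16 outcomes (best union: 12/16)
no size-2 subset reaches all 16 outcomes (best union: 15/16)
size 3: inputs {2, 5, 6} cover all 16 outcomes, and no lexicographically smaller subset of this size does
Answer: 3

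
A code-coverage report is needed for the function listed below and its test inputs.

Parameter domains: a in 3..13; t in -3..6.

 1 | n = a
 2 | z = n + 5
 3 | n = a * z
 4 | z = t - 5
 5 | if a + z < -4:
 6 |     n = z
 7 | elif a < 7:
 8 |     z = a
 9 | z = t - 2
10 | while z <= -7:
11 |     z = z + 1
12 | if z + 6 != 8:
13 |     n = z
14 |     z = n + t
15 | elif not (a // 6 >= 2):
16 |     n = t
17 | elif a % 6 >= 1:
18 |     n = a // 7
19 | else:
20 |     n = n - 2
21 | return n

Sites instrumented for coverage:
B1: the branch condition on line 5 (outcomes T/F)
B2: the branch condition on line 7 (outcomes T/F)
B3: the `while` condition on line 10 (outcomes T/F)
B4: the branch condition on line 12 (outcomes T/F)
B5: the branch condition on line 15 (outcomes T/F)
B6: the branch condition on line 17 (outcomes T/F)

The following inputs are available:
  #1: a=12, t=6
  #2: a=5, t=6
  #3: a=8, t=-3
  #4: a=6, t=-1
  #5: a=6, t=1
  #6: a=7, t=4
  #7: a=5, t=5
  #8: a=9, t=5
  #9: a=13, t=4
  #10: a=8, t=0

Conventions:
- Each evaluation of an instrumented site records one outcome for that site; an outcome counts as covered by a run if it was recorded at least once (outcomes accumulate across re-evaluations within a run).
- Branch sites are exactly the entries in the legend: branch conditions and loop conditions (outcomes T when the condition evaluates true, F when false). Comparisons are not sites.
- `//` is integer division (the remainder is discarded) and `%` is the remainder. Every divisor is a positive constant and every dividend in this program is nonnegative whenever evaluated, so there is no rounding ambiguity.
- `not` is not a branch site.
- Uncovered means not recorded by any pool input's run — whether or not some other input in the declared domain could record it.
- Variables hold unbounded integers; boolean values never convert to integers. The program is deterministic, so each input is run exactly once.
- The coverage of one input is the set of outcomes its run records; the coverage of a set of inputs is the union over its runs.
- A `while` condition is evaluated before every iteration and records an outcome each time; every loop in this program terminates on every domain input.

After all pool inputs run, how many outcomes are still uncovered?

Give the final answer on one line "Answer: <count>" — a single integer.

run #1 (a=12, t=6) records B1=F, B2=F, B3=F, B4=T
run #2 (a=5, t=6) records B1=F, B2=T, B3=F, B4=T
run #3 (a=8, t=-3) records B1=F, B2=F, B3=F, B4=T
run #4 (a=6, t=-1) records B1=F, B2=T, B3=F, B4=T
run #5 (a=6, t=1) records B1=F, B2=T, B3=F, B4=T
run #6 (a=7, t=4) records B1=F, B2=F, B3=F, B4=F, B5=T
run #7 (a=5, t=5) records B1=F, B2=T, B3=F, B4=T
run #8 (a=9, t=5) records B1=F, B2=F, B3=F, B4=T
run #9 (a=13, t=4) records B1=F, B2=F, B3=F, B4=F, B5=F, B6=T
run #10 (a=8, t=0) records B1=F, B2=F, B3=F, B4=T
union over the pool: B1=F, B2=T, B2=F, B3=F, B4=T, B4=F, B5=T, B5=F, B6=T
uncovered (3 of 12): B1=T, B3=T, B6=F

Answer: 3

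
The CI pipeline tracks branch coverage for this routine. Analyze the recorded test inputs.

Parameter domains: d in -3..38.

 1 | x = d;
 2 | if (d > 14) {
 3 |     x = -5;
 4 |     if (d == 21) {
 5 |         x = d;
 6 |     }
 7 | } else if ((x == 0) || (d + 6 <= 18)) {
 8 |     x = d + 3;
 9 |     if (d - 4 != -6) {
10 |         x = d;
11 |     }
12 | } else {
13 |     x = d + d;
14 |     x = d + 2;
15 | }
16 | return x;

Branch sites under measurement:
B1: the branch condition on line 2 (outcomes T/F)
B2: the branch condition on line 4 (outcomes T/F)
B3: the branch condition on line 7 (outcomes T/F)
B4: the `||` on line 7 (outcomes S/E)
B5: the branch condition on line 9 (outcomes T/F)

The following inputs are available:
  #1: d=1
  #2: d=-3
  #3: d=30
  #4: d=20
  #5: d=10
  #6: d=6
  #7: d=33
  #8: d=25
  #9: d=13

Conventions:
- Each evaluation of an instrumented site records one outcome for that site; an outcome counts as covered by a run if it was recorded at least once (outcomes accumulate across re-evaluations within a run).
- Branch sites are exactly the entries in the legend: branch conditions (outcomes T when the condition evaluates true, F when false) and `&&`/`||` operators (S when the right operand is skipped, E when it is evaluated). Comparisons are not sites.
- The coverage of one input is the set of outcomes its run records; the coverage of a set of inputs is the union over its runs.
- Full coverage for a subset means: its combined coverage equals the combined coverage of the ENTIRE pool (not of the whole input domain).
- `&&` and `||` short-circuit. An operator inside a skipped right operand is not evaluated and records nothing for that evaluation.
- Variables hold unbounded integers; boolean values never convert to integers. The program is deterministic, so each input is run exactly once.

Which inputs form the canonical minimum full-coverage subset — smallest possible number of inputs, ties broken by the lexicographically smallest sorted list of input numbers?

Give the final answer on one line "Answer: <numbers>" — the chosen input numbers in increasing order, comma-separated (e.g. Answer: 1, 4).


input #1, d=1: outcomes B1=F, B3=T, B4=E, B5=T
input #2, d=-3: outcomes B1=F, B3=T, B4=E, B5=T
input #3, d=30: outcomes B1=T, B2=F
input #4, d=20: outcomes B1=T, B2=F
input #5, d=10: outcomes B1=F, B3=T, B4=E, B5=T
input #6, d=6: outcomes B1=F, B3=T, B4=E, B5=T
input #7, d=33: outcomes B1=T, B2=F
input #8, d=25: outcomes B1=T, B2=F
input #9, d=13: outcomes B1=F, B3=F, B4=E
together the pool reaches 7 outcomes: B1=T, B1=F, B2=F, B3=T, B3=F, B4=E, B5=T
size 1 is not enough: best union over all size-1 subsets is 4/7
size 2 is not enough: best union over all size-2 subsets is 6/7
at size 3, {1, 3, 9} reaches all 7 outcomes; every lexicographically earlier size-3 subset fails
Answer: 1, 3, 9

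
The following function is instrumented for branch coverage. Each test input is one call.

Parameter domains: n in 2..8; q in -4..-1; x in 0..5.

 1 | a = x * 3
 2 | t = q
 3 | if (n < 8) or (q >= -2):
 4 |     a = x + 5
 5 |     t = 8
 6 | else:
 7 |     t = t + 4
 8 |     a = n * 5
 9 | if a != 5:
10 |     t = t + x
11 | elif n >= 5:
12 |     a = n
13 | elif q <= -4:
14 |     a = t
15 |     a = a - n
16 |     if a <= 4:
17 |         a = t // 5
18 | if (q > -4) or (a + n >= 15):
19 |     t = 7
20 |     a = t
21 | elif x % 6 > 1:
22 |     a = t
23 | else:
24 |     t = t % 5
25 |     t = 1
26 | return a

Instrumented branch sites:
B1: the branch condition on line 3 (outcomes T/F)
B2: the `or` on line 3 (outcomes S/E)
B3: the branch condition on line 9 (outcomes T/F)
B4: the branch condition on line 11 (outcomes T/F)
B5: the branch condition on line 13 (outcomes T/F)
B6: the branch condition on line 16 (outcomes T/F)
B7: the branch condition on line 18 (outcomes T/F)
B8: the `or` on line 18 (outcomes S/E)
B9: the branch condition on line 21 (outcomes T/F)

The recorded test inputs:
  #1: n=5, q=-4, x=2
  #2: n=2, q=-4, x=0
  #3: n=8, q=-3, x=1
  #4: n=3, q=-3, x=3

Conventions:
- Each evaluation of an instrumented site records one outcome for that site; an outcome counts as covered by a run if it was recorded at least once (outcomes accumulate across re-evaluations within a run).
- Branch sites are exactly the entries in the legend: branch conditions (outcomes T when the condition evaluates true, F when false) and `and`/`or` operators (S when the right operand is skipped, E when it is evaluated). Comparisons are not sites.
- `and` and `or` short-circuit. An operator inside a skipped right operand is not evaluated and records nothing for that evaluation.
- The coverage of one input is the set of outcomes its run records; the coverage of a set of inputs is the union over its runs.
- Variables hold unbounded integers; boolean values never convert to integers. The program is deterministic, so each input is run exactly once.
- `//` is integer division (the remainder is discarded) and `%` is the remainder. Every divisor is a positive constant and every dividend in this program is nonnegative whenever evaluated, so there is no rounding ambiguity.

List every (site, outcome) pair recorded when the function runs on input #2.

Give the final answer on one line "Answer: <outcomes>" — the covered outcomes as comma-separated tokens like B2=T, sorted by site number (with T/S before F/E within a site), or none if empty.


Tracing the run of input #2 (n=2, q=-4, x=0):
  B2->S, B1->T, B3->F, B4->F, B5->T, B6->F, B8->E, B7->F, B9->F
deduplicating events, the covered set is: B1=T, B2=S, B3=F, B4=F, B5=T, B6=F, B7=F, B8=E, B9=F
Answer: B1=T, B2=S, B3=F, B4=F, B5=T, B6=F, B7=F, B8=E, B9=F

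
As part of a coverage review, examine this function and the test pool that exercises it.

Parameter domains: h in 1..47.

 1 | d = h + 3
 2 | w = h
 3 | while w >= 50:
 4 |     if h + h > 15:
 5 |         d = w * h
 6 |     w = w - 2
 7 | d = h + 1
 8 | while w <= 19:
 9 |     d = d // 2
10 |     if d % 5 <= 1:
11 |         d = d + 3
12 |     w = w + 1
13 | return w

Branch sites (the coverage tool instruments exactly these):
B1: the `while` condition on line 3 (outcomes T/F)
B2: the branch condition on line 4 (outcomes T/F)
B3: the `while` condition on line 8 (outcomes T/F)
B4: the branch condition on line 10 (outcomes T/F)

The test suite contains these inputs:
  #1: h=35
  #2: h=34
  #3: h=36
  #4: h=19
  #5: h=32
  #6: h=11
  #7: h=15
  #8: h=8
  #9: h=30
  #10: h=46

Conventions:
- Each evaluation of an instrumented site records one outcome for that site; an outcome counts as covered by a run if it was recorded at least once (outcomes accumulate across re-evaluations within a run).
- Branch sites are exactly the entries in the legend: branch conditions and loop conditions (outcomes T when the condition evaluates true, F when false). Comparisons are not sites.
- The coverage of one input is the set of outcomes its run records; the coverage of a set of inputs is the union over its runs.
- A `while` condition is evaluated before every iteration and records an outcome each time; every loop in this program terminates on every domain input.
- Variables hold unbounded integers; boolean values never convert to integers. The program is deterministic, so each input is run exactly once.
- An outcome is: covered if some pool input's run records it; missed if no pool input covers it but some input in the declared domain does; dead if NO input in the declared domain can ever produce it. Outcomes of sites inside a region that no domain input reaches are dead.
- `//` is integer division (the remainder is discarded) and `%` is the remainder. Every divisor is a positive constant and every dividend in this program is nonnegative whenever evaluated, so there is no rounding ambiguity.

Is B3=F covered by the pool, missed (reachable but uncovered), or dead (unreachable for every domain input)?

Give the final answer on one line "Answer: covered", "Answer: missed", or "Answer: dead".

B3=F is recorded by pool input(s) 1, 2, 3, 4, 5, 6, 7, 8, 9, 10 -> covered

Answer: covered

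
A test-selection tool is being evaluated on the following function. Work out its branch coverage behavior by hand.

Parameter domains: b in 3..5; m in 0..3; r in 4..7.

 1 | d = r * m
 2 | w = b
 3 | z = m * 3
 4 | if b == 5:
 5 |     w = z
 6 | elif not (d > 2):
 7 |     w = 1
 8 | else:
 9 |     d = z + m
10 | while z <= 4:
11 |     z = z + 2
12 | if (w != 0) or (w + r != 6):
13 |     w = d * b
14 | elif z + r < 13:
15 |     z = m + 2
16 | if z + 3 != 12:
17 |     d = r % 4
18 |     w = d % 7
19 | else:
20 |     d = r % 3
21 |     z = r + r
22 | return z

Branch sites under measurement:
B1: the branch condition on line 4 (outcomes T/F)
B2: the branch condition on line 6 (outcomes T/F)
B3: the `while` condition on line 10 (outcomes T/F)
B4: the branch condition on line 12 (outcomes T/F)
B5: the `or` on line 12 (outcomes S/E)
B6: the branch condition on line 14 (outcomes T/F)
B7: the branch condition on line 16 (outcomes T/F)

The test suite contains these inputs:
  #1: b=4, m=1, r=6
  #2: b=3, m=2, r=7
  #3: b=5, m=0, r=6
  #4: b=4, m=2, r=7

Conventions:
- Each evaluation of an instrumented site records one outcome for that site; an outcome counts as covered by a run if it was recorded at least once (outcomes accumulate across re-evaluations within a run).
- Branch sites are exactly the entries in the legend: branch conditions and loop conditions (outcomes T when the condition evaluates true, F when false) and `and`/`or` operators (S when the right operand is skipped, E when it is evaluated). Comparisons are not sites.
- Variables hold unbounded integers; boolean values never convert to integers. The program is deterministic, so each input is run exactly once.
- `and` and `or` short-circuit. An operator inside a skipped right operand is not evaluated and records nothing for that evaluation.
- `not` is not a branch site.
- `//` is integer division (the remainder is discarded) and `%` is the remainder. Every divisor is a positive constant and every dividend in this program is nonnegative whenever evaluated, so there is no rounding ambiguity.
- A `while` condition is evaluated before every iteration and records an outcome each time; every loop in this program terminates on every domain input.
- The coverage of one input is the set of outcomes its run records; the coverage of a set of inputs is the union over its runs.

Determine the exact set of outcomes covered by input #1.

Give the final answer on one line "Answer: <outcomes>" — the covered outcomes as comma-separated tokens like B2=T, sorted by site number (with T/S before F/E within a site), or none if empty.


Event log for input #1 (b=4, m=1, r=6):
  B1->F, B2->F, B3->T, B3->F, B5->S, B4->T, B7->T
deduplicating events, the covered set is: B1=F, B2=F, B3=T, B3=F, B4=T, B5=S, B7=T
Answer: B1=F, B2=F, B3=T, B3=F, B4=T, B5=S, B7=T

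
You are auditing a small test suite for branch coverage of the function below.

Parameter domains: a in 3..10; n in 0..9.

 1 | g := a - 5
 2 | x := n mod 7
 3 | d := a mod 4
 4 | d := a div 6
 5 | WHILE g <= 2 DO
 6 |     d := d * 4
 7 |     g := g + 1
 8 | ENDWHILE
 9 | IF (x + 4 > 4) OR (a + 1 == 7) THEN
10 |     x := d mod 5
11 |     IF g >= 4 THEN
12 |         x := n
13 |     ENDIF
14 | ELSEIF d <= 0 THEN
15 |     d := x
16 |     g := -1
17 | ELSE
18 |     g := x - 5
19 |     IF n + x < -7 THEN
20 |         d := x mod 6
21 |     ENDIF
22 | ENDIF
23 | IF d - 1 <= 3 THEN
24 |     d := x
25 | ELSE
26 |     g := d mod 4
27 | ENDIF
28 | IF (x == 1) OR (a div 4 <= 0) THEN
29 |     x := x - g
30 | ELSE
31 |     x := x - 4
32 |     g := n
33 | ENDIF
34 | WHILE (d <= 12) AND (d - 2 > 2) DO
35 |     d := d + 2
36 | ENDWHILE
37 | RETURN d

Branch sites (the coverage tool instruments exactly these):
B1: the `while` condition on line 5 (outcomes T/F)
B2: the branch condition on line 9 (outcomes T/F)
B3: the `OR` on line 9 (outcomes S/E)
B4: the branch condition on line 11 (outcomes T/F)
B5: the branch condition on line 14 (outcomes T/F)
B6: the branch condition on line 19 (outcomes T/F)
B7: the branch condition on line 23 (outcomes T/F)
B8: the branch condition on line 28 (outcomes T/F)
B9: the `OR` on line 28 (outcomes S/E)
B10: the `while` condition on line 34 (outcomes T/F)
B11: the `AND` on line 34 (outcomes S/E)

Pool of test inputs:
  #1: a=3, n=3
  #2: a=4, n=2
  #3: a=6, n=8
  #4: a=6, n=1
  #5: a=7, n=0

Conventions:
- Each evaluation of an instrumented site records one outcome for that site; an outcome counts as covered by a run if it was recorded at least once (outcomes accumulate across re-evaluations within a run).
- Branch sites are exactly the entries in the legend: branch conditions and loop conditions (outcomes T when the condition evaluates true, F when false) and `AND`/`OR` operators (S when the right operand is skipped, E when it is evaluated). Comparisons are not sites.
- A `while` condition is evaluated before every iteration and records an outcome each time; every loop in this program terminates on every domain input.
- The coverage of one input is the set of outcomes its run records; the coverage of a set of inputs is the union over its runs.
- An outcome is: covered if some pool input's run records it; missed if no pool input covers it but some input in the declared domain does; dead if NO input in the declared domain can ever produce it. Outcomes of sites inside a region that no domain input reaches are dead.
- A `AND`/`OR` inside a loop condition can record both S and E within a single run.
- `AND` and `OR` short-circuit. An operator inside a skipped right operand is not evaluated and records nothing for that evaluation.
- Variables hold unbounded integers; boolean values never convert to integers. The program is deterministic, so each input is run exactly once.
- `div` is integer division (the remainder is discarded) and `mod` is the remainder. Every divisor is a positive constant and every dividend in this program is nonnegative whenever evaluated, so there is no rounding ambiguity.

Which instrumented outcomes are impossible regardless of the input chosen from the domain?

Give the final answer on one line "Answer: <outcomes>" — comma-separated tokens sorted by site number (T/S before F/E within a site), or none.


checking every outcome against all 80 domain inputs:
  B6=T: no domain input ever produces it -> dead
  reachable outcomes have witnesses, e.g. B1=T (e.g. a=3, n=0), B1=F (e.g. a=3, n=0), B2=T (e.g. a=3, n=1), B2=F (e.g. a=3, n=0)
Answer: B6=T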